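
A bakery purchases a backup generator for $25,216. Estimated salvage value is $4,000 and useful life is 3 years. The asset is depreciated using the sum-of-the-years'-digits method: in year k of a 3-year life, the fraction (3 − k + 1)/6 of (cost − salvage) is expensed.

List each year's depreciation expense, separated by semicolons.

Depreciable base = $25,216 − $4,000 = $21,216.
Sum of the years' digits = 3+2+1 = 6.
Year 1: $21,216 × 3/6 = $10,608. Book value $14,608.
Year 2: $21,216 × 2/6 = $7,072. Book value $7,536.
Year 3: $21,216 × 1/6 = $3,536. Book value $4,000.

$10,608; $7,072; $3,536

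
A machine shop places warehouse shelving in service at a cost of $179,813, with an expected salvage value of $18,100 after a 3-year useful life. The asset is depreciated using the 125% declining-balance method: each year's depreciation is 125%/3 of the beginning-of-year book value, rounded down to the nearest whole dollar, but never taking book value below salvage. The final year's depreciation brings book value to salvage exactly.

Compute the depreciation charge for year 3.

$43,087

Depreciable base = $179,813 − $18,100 = $161,713.
Year 1: ⌊$179,813 × 125%/3⌋ = $74,922. Book value $104,891.
Year 2: ⌊$104,891 × 125%/3⌋ = $43,704. Book value $61,187.
Year 3 (final): $61,187 − $18,100 = $43,087. Book value $18,100.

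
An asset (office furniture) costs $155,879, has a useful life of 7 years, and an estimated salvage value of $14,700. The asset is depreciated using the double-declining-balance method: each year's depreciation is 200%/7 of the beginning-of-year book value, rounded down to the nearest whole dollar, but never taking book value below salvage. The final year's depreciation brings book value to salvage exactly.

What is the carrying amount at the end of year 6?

$20,704

Depreciable base = $155,879 − $14,700 = $141,179.
Year 1: ⌊$155,879 × 200%/7⌋ = $44,536. Book value $111,343.
Year 2: ⌊$111,343 × 200%/7⌋ = $31,812. Book value $79,531.
Year 3: ⌊$79,531 × 200%/7⌋ = $22,723. Book value $56,808.
Year 4: ⌊$56,808 × 200%/7⌋ = $16,230. Book value $40,578.
Year 5: ⌊$40,578 × 200%/7⌋ = $11,593. Book value $28,985.
Year 6: ⌊$28,985 × 200%/7⌋ = $8,281. Book value $20,704.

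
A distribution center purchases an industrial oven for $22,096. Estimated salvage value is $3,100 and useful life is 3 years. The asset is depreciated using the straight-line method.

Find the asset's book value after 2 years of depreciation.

Depreciable base = $22,096 − $3,100 = $18,996.
Annual expense = $18,996 / 3 = $6,332.
End of year 1: book value $15,764.
End of year 2: book value $9,432.

$9,432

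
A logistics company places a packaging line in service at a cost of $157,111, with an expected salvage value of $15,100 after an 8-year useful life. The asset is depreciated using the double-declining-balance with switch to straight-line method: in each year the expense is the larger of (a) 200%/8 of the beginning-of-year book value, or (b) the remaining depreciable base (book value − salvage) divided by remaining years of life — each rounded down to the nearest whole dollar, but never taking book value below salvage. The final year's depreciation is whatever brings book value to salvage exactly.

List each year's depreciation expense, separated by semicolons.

$39,277; $29,458; $22,094; $16,570; $12,428; $9,321; $6,990; $5,873

Depreciable base = $157,111 − $15,100 = $142,011.
Year 1: DB = ⌊$157,111 × 200%/8⌋ = $39,277; SL = ⌊$142,011/8⌋ = $17,751 → take DB $39,277. Book value $117,834.
Year 2: DB = ⌊$117,834 × 200%/8⌋ = $29,458; SL = ⌊$102,734/7⌋ = $14,676 → take DB $29,458. Book value $88,376.
Year 3: DB = ⌊$88,376 × 200%/8⌋ = $22,094; SL = ⌊$73,276/6⌋ = $12,212 → take DB $22,094. Book value $66,282.
Year 4: DB = ⌊$66,282 × 200%/8⌋ = $16,570; SL = ⌊$51,182/5⌋ = $10,236 → take DB $16,570. Book value $49,712.
Year 5: DB = ⌊$49,712 × 200%/8⌋ = $12,428; SL = ⌊$34,612/4⌋ = $8,653 → take DB $12,428. Book value $37,284.
Year 6: DB = ⌊$37,284 × 200%/8⌋ = $9,321; SL = ⌊$22,184/3⌋ = $7,394 → take DB $9,321. Book value $27,963.
Year 7: DB = ⌊$27,963 × 200%/8⌋ = $6,990; SL = ⌊$12,863/2⌋ = $6,431 → take DB $6,990. Book value $20,973.
Year 8 (final): $20,973 − $15,100 = $5,873. Book value $15,100.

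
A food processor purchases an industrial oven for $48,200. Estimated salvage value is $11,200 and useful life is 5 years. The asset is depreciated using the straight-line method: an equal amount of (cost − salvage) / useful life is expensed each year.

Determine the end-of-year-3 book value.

Depreciable base = $48,200 − $11,200 = $37,000.
Annual expense = $37,000 / 5 = $7,400.
End of year 1: book value $40,800.
End of year 2: book value $33,400.
End of year 3: book value $26,000.

$26,000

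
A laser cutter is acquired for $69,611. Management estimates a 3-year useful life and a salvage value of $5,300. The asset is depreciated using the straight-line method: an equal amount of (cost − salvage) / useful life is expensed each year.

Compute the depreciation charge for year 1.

Depreciable base = $69,611 − $5,300 = $64,311.
Annual expense = $64,311 / 3 = $21,437.

$21,437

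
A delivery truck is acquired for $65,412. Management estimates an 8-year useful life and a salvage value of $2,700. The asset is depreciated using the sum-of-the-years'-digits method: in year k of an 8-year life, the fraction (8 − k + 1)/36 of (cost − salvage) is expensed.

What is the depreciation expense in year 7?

$3,484

Depreciable base = $65,412 − $2,700 = $62,712.
Sum of the years' digits = 8+7+6+5+4+3+2+1 = 36.
Year 1: $62,712 × 8/36 = $13,936. Book value $51,476.
Year 2: $62,712 × 7/36 = $12,194. Book value $39,282.
Year 3: $62,712 × 6/36 = $10,452. Book value $28,830.
Year 4: $62,712 × 5/36 = $8,710. Book value $20,120.
Year 5: $62,712 × 4/36 = $6,968. Book value $13,152.
Year 6: $62,712 × 3/36 = $5,226. Book value $7,926.
Year 7: $62,712 × 2/36 = $3,484. Book value $4,442.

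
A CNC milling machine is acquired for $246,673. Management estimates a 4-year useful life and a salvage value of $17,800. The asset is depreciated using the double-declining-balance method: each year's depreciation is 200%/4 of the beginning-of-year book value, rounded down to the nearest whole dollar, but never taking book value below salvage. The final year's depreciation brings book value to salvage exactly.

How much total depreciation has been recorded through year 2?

Depreciable base = $246,673 − $17,800 = $228,873.
Year 1: ⌊$246,673 × 200%/4⌋ = $123,336. Book value $123,337.
Year 2: ⌊$123,337 × 200%/4⌋ = $61,668. Book value $61,669.
Accumulated through year 2 = $246,673 − $61,669 = $185,004.

$185,004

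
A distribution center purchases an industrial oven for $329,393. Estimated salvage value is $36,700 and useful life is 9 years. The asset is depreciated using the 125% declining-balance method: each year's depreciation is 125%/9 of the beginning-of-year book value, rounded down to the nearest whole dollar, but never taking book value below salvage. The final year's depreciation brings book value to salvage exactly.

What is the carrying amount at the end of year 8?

Depreciable base = $329,393 − $36,700 = $292,693.
Year 1: ⌊$329,393 × 125%/9⌋ = $45,749. Book value $283,644.
Year 2: ⌊$283,644 × 125%/9⌋ = $39,395. Book value $244,249.
Year 3: ⌊$244,249 × 125%/9⌋ = $33,923. Book value $210,326.
Year 4: ⌊$210,326 × 125%/9⌋ = $29,211. Book value $181,115.
Year 5: ⌊$181,115 × 125%/9⌋ = $25,154. Book value $155,961.
Year 6: ⌊$155,961 × 125%/9⌋ = $21,661. Book value $134,300.
Year 7: ⌊$134,300 × 125%/9⌋ = $18,652. Book value $115,648.
Year 8: ⌊$115,648 × 125%/9⌋ = $16,062. Book value $99,586.

$99,586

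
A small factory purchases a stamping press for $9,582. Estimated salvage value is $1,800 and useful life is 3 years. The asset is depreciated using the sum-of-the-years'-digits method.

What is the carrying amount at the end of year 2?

$3,097

Depreciable base = $9,582 − $1,800 = $7,782.
Sum of the years' digits = 3+2+1 = 6.
Year 1: $7,782 × 3/6 = $3,891. Book value $5,691.
Year 2: $7,782 × 2/6 = $2,594. Book value $3,097.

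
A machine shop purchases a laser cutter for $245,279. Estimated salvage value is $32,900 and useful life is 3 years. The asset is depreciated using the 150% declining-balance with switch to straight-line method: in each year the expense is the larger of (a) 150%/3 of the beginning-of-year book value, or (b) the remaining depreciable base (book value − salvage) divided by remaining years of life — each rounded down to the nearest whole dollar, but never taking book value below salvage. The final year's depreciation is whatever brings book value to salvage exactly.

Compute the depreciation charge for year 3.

Depreciable base = $245,279 − $32,900 = $212,379.
Year 1: DB = ⌊$245,279 × 150%/3⌋ = $122,639; SL = ⌊$212,379/3⌋ = $70,793 → take DB $122,639. Book value $122,640.
Year 2: DB = ⌊$122,640 × 150%/3⌋ = $61,320; SL = ⌊$89,740/2⌋ = $44,870 → take DB $61,320. Book value $61,320.
Year 3 (final): $61,320 − $32,900 = $28,420. Book value $32,900.

$28,420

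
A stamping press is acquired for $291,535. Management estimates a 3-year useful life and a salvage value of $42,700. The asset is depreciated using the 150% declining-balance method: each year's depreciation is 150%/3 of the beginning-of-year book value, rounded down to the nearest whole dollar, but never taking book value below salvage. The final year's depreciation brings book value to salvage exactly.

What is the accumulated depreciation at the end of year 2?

Depreciable base = $291,535 − $42,700 = $248,835.
Year 1: ⌊$291,535 × 150%/3⌋ = $145,767. Book value $145,768.
Year 2: ⌊$145,768 × 150%/3⌋ = $72,884. Book value $72,884.
Accumulated through year 2 = $291,535 − $72,884 = $218,651.

$218,651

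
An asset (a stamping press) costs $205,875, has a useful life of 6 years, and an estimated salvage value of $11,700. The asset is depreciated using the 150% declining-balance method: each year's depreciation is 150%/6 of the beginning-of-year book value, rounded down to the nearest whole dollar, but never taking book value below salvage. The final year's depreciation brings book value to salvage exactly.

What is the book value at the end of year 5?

$48,857

Depreciable base = $205,875 − $11,700 = $194,175.
Year 1: ⌊$205,875 × 150%/6⌋ = $51,468. Book value $154,407.
Year 2: ⌊$154,407 × 150%/6⌋ = $38,601. Book value $115,806.
Year 3: ⌊$115,806 × 150%/6⌋ = $28,951. Book value $86,855.
Year 4: ⌊$86,855 × 150%/6⌋ = $21,713. Book value $65,142.
Year 5: ⌊$65,142 × 150%/6⌋ = $16,285. Book value $48,857.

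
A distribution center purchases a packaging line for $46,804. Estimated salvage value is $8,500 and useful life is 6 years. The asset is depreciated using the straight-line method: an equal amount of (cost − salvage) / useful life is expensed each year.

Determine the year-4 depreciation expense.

$6,384

Depreciable base = $46,804 − $8,500 = $38,304.
Annual expense = $38,304 / 6 = $6,384.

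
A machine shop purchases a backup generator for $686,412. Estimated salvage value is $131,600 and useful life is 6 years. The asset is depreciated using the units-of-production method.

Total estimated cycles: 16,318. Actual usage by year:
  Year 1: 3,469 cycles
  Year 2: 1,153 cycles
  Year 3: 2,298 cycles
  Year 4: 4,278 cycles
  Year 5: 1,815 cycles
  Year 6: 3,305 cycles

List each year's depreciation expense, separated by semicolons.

$117,946; $39,202; $78,132; $145,452; $61,710; $112,370

Depreciable base = $686,412 − $131,600 = $554,812.
Rate = $554,812 / 16,318 cycles = $34 per cycle.
Year 1: 3,469 × $34 = $117,946. Book value $568,466.
Year 2: 1,153 × $34 = $39,202. Book value $529,264.
Year 3: 2,298 × $34 = $78,132. Book value $451,132.
Year 4: 4,278 × $34 = $145,452. Book value $305,680.
Year 5: 1,815 × $34 = $61,710. Book value $243,970.
Year 6: 3,305 × $34 = $112,370. Book value $131,600.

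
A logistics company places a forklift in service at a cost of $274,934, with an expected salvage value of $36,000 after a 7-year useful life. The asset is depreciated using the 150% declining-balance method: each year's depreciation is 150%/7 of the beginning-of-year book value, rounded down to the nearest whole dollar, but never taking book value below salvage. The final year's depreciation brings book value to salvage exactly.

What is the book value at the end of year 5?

$82,330

Depreciable base = $274,934 − $36,000 = $238,934.
Year 1: ⌊$274,934 × 150%/7⌋ = $58,914. Book value $216,020.
Year 2: ⌊$216,020 × 150%/7⌋ = $46,290. Book value $169,730.
Year 3: ⌊$169,730 × 150%/7⌋ = $36,370. Book value $133,360.
Year 4: ⌊$133,360 × 150%/7⌋ = $28,577. Book value $104,783.
Year 5: ⌊$104,783 × 150%/7⌋ = $22,453. Book value $82,330.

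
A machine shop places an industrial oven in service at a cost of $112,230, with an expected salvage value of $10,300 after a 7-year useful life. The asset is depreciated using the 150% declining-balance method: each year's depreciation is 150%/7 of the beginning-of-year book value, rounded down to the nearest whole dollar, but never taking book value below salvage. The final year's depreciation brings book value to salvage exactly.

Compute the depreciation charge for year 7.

$16,108

Depreciable base = $112,230 − $10,300 = $101,930.
Year 1: ⌊$112,230 × 150%/7⌋ = $24,049. Book value $88,181.
Year 2: ⌊$88,181 × 150%/7⌋ = $18,895. Book value $69,286.
Year 3: ⌊$69,286 × 150%/7⌋ = $14,847. Book value $54,439.
Year 4: ⌊$54,439 × 150%/7⌋ = $11,665. Book value $42,774.
Year 5: ⌊$42,774 × 150%/7⌋ = $9,165. Book value $33,609.
Year 6: ⌊$33,609 × 150%/7⌋ = $7,201. Book value $26,408.
Year 7 (final): $26,408 − $10,300 = $16,108. Book value $10,300.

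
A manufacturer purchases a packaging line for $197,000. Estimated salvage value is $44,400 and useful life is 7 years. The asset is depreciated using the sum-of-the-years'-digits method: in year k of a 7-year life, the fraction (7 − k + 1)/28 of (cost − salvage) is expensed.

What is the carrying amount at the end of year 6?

$49,850

Depreciable base = $197,000 − $44,400 = $152,600.
Sum of the years' digits = 7+6+5+4+3+2+1 = 28.
Year 1: $152,600 × 7/28 = $38,150. Book value $158,850.
Year 2: $152,600 × 6/28 = $32,700. Book value $126,150.
Year 3: $152,600 × 5/28 = $27,250. Book value $98,900.
Year 4: $152,600 × 4/28 = $21,800. Book value $77,100.
Year 5: $152,600 × 3/28 = $16,350. Book value $60,750.
Year 6: $152,600 × 2/28 = $10,900. Book value $49,850.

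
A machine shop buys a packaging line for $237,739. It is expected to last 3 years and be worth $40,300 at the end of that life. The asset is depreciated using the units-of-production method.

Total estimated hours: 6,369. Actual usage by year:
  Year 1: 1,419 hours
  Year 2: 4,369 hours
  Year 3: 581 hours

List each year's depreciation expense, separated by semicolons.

$43,989; $135,439; $18,011

Depreciable base = $237,739 − $40,300 = $197,439.
Rate = $197,439 / 6,369 hours = $31 per hour.
Year 1: 1,419 × $31 = $43,989. Book value $193,750.
Year 2: 4,369 × $31 = $135,439. Book value $58,311.
Year 3: 581 × $31 = $18,011. Book value $40,300.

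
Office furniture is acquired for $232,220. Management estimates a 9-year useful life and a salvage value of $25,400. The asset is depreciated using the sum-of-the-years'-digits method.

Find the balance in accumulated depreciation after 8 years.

Depreciable base = $232,220 − $25,400 = $206,820.
Sum of the years' digits = 9+8+7+6+5+4+3+2+1 = 45.
Year 1: $206,820 × 9/45 = $41,364. Book value $190,856.
Year 2: $206,820 × 8/45 = $36,768. Book value $154,088.
Year 3: $206,820 × 7/45 = $32,172. Book value $121,916.
Year 4: $206,820 × 6/45 = $27,576. Book value $94,340.
Year 5: $206,820 × 5/45 = $22,980. Book value $71,360.
Year 6: $206,820 × 4/45 = $18,384. Book value $52,976.
Year 7: $206,820 × 3/45 = $13,788. Book value $39,188.
Year 8: $206,820 × 2/45 = $9,192. Book value $29,996.
Accumulated through year 8 = $232,220 − $29,996 = $202,224.

$202,224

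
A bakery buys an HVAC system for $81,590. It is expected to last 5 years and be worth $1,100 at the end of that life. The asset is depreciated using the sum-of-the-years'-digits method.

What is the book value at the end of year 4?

Depreciable base = $81,590 − $1,100 = $80,490.
Sum of the years' digits = 5+4+3+2+1 = 15.
Year 1: $80,490 × 5/15 = $26,830. Book value $54,760.
Year 2: $80,490 × 4/15 = $21,464. Book value $33,296.
Year 3: $80,490 × 3/15 = $16,098. Book value $17,198.
Year 4: $80,490 × 2/15 = $10,732. Book value $6,466.

$6,466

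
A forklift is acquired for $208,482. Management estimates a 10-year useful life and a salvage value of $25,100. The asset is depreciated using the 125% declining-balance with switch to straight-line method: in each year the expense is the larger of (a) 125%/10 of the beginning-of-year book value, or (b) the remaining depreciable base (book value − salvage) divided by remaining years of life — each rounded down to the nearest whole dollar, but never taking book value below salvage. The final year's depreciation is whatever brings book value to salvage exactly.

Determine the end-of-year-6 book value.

$89,840

Depreciable base = $208,482 − $25,100 = $183,382.
Year 1: DB = ⌊$208,482 × 125%/10⌋ = $26,060; SL = ⌊$183,382/10⌋ = $18,338 → take DB $26,060. Book value $182,422.
Year 2: DB = ⌊$182,422 × 125%/10⌋ = $22,802; SL = ⌊$157,322/9⌋ = $17,480 → take DB $22,802. Book value $159,620.
Year 3: DB = ⌊$159,620 × 125%/10⌋ = $19,952; SL = ⌊$134,520/8⌋ = $16,815 → take DB $19,952. Book value $139,668.
Year 4: DB = ⌊$139,668 × 125%/10⌋ = $17,458; SL = ⌊$114,568/7⌋ = $16,366 → take DB $17,458. Book value $122,210.
Year 5: DB = ⌊$122,210 × 125%/10⌋ = $15,276; SL = ⌊$97,110/6⌋ = $16,185 → take SL $16,185. Book value $106,025.
Year 6: DB = ⌊$106,025 × 125%/10⌋ = $13,253; SL = ⌊$80,925/5⌋ = $16,185 → take SL $16,185. Book value $89,840.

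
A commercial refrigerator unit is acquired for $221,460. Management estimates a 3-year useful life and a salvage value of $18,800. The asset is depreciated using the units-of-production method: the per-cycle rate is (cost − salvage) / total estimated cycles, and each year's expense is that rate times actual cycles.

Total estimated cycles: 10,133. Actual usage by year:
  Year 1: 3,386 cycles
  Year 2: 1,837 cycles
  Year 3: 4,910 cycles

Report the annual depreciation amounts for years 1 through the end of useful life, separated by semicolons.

Depreciable base = $221,460 − $18,800 = $202,660.
Rate = $202,660 / 10,133 cycles = $20 per cycle.
Year 1: 3,386 × $20 = $67,720. Book value $153,740.
Year 2: 1,837 × $20 = $36,740. Book value $117,000.
Year 3: 4,910 × $20 = $98,200. Book value $18,800.

$67,720; $36,740; $98,200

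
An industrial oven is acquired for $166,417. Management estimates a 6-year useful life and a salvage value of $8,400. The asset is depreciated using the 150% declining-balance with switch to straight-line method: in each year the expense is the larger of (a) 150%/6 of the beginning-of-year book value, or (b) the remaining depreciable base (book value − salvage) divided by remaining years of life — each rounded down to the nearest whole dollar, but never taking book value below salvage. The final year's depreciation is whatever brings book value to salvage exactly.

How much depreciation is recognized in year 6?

$20,603

Depreciable base = $166,417 − $8,400 = $158,017.
Year 1: DB = ⌊$166,417 × 150%/6⌋ = $41,604; SL = ⌊$158,017/6⌋ = $26,336 → take DB $41,604. Book value $124,813.
Year 2: DB = ⌊$124,813 × 150%/6⌋ = $31,203; SL = ⌊$116,413/5⌋ = $23,282 → take DB $31,203. Book value $93,610.
Year 3: DB = ⌊$93,610 × 150%/6⌋ = $23,402; SL = ⌊$85,210/4⌋ = $21,302 → take DB $23,402. Book value $70,208.
Year 4: DB = ⌊$70,208 × 150%/6⌋ = $17,552; SL = ⌊$61,808/3⌋ = $20,602 → take SL $20,602. Book value $49,606.
Year 5: DB = ⌊$49,606 × 150%/6⌋ = $12,401; SL = ⌊$41,206/2⌋ = $20,603 → take SL $20,603. Book value $29,003.
Year 6 (final): $29,003 − $8,400 = $20,603. Book value $8,400.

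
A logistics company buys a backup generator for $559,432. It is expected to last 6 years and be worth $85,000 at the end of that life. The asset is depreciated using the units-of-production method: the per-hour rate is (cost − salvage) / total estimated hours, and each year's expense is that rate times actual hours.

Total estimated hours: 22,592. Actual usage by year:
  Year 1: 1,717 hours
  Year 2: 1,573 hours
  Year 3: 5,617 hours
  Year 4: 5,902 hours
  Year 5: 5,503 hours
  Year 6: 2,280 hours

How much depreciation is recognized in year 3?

$117,957

Depreciable base = $559,432 − $85,000 = $474,432.
Rate = $474,432 / 22,592 hours = $21 per hour.
Year 1: 1,717 × $21 = $36,057. Book value $523,375.
Year 2: 1,573 × $21 = $33,033. Book value $490,342.
Year 3: 5,617 × $21 = $117,957. Book value $372,385.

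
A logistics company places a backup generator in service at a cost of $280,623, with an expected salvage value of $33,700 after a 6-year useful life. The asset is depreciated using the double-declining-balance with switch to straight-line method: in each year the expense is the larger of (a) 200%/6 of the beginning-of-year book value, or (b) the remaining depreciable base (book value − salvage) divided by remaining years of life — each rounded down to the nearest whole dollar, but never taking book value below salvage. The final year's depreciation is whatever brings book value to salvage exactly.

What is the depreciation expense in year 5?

Depreciable base = $280,623 − $33,700 = $246,923.
Year 1: DB = ⌊$280,623 × 200%/6⌋ = $93,541; SL = ⌊$246,923/6⌋ = $41,153 → take DB $93,541. Book value $187,082.
Year 2: DB = ⌊$187,082 × 200%/6⌋ = $62,360; SL = ⌊$153,382/5⌋ = $30,676 → take DB $62,360. Book value $124,722.
Year 3: DB = ⌊$124,722 × 200%/6⌋ = $41,574; SL = ⌊$91,022/4⌋ = $22,755 → take DB $41,574. Book value $83,148.
Year 4: DB = ⌊$83,148 × 200%/6⌋ = $27,716; SL = ⌊$49,448/3⌋ = $16,482 → take DB $27,716. Book value $55,432.
Year 5: DB = ⌊$55,432 × 200%/6⌋ = $18,477; SL = ⌊$21,732/2⌋ = $10,866 → take DB $18,477. Book value $36,955.

$18,477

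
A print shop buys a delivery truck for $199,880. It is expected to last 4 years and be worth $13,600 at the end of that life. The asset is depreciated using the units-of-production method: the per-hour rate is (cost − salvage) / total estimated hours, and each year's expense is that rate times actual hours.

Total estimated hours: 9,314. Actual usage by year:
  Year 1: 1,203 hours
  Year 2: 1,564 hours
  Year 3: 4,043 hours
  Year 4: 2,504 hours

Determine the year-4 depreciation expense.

Depreciable base = $199,880 − $13,600 = $186,280.
Rate = $186,280 / 9,314 hours = $20 per hour.
Year 1: 1,203 × $20 = $24,060. Book value $175,820.
Year 2: 1,564 × $20 = $31,280. Book value $144,540.
Year 3: 4,043 × $20 = $80,860. Book value $63,680.
Year 4: 2,504 × $20 = $50,080. Book value $13,600.

$50,080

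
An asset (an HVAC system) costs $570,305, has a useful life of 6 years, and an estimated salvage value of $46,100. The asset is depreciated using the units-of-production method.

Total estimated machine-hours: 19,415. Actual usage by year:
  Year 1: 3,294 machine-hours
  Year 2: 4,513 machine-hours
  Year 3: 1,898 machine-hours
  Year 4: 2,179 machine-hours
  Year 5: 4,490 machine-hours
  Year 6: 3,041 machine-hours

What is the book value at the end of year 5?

Depreciable base = $570,305 − $46,100 = $524,205.
Rate = $524,205 / 19,415 machine-hours = $27 per machine-hour.
Year 1: 3,294 × $27 = $88,938. Book value $481,367.
Year 2: 4,513 × $27 = $121,851. Book value $359,516.
Year 3: 1,898 × $27 = $51,246. Book value $308,270.
Year 4: 2,179 × $27 = $58,833. Book value $249,437.
Year 5: 4,490 × $27 = $121,230. Book value $128,207.

$128,207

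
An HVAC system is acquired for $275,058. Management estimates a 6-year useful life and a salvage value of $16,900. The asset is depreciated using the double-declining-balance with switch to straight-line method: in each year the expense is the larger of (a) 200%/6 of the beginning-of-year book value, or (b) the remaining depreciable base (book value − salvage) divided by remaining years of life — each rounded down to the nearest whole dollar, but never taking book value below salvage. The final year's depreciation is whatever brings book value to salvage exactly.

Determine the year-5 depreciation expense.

$18,716

Depreciable base = $275,058 − $16,900 = $258,158.
Year 1: DB = ⌊$275,058 × 200%/6⌋ = $91,686; SL = ⌊$258,158/6⌋ = $43,026 → take DB $91,686. Book value $183,372.
Year 2: DB = ⌊$183,372 × 200%/6⌋ = $61,124; SL = ⌊$166,472/5⌋ = $33,294 → take DB $61,124. Book value $122,248.
Year 3: DB = ⌊$122,248 × 200%/6⌋ = $40,749; SL = ⌊$105,348/4⌋ = $26,337 → take DB $40,749. Book value $81,499.
Year 4: DB = ⌊$81,499 × 200%/6⌋ = $27,166; SL = ⌊$64,599/3⌋ = $21,533 → take DB $27,166. Book value $54,333.
Year 5: DB = ⌊$54,333 × 200%/6⌋ = $18,111; SL = ⌊$37,433/2⌋ = $18,716 → take SL $18,716. Book value $35,617.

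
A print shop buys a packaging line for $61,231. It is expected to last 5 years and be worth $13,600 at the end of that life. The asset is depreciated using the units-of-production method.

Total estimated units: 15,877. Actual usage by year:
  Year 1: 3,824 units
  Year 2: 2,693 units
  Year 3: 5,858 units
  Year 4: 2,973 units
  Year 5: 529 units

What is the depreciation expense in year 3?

$17,574

Depreciable base = $61,231 − $13,600 = $47,631.
Rate = $47,631 / 15,877 units = $3 per unit.
Year 1: 3,824 × $3 = $11,472. Book value $49,759.
Year 2: 2,693 × $3 = $8,079. Book value $41,680.
Year 3: 5,858 × $3 = $17,574. Book value $24,106.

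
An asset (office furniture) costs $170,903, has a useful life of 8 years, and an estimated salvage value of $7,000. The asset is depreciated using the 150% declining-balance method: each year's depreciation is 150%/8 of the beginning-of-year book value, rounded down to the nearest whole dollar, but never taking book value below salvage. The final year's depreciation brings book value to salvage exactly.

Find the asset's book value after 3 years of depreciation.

Depreciable base = $170,903 − $7,000 = $163,903.
Year 1: ⌊$170,903 × 150%/8⌋ = $32,044. Book value $138,859.
Year 2: ⌊$138,859 × 150%/8⌋ = $26,036. Book value $112,823.
Year 3: ⌊$112,823 × 150%/8⌋ = $21,154. Book value $91,669.

$91,669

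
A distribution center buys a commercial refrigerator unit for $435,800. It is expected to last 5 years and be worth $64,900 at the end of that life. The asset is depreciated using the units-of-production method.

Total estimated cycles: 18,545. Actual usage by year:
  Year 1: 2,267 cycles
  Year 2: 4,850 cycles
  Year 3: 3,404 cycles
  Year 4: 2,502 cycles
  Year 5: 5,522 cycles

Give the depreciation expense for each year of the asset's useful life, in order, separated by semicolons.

Depreciable base = $435,800 − $64,900 = $370,900.
Rate = $370,900 / 18,545 cycles = $20 per cycle.
Year 1: 2,267 × $20 = $45,340. Book value $390,460.
Year 2: 4,850 × $20 = $97,000. Book value $293,460.
Year 3: 3,404 × $20 = $68,080. Book value $225,380.
Year 4: 2,502 × $20 = $50,040. Book value $175,340.
Year 5: 5,522 × $20 = $110,440. Book value $64,900.

$45,340; $97,000; $68,080; $50,040; $110,440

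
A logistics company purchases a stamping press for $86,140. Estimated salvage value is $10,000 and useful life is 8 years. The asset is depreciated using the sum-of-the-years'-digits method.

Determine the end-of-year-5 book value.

Depreciable base = $86,140 − $10,000 = $76,140.
Sum of the years' digits = 8+7+6+5+4+3+2+1 = 36.
Year 1: $76,140 × 8/36 = $16,920. Book value $69,220.
Year 2: $76,140 × 7/36 = $14,805. Book value $54,415.
Year 3: $76,140 × 6/36 = $12,690. Book value $41,725.
Year 4: $76,140 × 5/36 = $10,575. Book value $31,150.
Year 5: $76,140 × 4/36 = $8,460. Book value $22,690.

$22,690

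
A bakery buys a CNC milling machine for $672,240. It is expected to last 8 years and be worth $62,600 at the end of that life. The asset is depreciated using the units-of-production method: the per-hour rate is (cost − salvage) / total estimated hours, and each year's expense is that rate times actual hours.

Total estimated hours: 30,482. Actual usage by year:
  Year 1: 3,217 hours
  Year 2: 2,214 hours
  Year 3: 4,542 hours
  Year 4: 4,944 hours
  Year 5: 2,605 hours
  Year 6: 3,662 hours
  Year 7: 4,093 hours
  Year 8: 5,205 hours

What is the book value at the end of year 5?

$321,800

Depreciable base = $672,240 − $62,600 = $609,640.
Rate = $609,640 / 30,482 hours = $20 per hour.
Year 1: 3,217 × $20 = $64,340. Book value $607,900.
Year 2: 2,214 × $20 = $44,280. Book value $563,620.
Year 3: 4,542 × $20 = $90,840. Book value $472,780.
Year 4: 4,944 × $20 = $98,880. Book value $373,900.
Year 5: 2,605 × $20 = $52,100. Book value $321,800.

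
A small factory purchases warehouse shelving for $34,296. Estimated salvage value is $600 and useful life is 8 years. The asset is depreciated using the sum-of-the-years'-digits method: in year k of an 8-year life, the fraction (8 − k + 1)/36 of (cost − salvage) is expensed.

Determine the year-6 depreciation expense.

$2,808

Depreciable base = $34,296 − $600 = $33,696.
Sum of the years' digits = 8+7+6+5+4+3+2+1 = 36.
Year 1: $33,696 × 8/36 = $7,488. Book value $26,808.
Year 2: $33,696 × 7/36 = $6,552. Book value $20,256.
Year 3: $33,696 × 6/36 = $5,616. Book value $14,640.
Year 4: $33,696 × 5/36 = $4,680. Book value $9,960.
Year 5: $33,696 × 4/36 = $3,744. Book value $6,216.
Year 6: $33,696 × 3/36 = $2,808. Book value $3,408.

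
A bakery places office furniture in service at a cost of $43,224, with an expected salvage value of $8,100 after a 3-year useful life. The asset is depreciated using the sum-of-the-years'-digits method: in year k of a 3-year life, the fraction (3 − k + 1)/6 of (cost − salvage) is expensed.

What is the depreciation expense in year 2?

$11,708

Depreciable base = $43,224 − $8,100 = $35,124.
Sum of the years' digits = 3+2+1 = 6.
Year 1: $35,124 × 3/6 = $17,562. Book value $25,662.
Year 2: $35,124 × 2/6 = $11,708. Book value $13,954.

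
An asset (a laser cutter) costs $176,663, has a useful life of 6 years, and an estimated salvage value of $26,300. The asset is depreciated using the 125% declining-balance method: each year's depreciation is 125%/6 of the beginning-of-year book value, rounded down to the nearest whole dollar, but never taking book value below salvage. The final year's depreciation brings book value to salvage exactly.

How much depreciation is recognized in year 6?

$28,637

Depreciable base = $176,663 − $26,300 = $150,363.
Year 1: ⌊$176,663 × 125%/6⌋ = $36,804. Book value $139,859.
Year 2: ⌊$139,859 × 125%/6⌋ = $29,137. Book value $110,722.
Year 3: ⌊$110,722 × 125%/6⌋ = $23,067. Book value $87,655.
Year 4: ⌊$87,655 × 125%/6⌋ = $18,261. Book value $69,394.
Year 5: ⌊$69,394 × 125%/6⌋ = $14,457. Book value $54,937.
Year 6 (final): $54,937 − $26,300 = $28,637. Book value $26,300.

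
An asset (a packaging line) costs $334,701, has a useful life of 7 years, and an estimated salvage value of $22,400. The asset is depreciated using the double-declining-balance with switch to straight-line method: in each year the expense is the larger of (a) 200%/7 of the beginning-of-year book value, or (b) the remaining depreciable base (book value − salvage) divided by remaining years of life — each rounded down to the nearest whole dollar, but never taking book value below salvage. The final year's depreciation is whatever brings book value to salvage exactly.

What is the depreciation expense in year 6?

$19,917

Depreciable base = $334,701 − $22,400 = $312,301.
Year 1: DB = ⌊$334,701 × 200%/7⌋ = $95,628; SL = ⌊$312,301/7⌋ = $44,614 → take DB $95,628. Book value $239,073.
Year 2: DB = ⌊$239,073 × 200%/7⌋ = $68,306; SL = ⌊$216,673/6⌋ = $36,112 → take DB $68,306. Book value $170,767.
Year 3: DB = ⌊$170,767 × 200%/7⌋ = $48,790; SL = ⌊$148,367/5⌋ = $29,673 → take DB $48,790. Book value $121,977.
Year 4: DB = ⌊$121,977 × 200%/7⌋ = $34,850; SL = ⌊$99,577/4⌋ = $24,894 → take DB $34,850. Book value $87,127.
Year 5: DB = ⌊$87,127 × 200%/7⌋ = $24,893; SL = ⌊$64,727/3⌋ = $21,575 → take DB $24,893. Book value $62,234.
Year 6: DB = ⌊$62,234 × 200%/7⌋ = $17,781; SL = ⌊$39,834/2⌋ = $19,917 → take SL $19,917. Book value $42,317.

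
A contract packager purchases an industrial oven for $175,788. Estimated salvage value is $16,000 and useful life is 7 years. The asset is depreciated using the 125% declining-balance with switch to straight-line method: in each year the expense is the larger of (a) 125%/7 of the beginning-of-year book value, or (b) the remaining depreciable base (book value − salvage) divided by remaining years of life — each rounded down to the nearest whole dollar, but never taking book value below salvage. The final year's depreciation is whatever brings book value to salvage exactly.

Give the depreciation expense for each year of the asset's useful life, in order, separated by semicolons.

$31,390; $25,785; $21,180; $20,358; $20,358; $20,358; $20,359

Depreciable base = $175,788 − $16,000 = $159,788.
Year 1: DB = ⌊$175,788 × 125%/7⌋ = $31,390; SL = ⌊$159,788/7⌋ = $22,826 → take DB $31,390. Book value $144,398.
Year 2: DB = ⌊$144,398 × 125%/7⌋ = $25,785; SL = ⌊$128,398/6⌋ = $21,399 → take DB $25,785. Book value $118,613.
Year 3: DB = ⌊$118,613 × 125%/7⌋ = $21,180; SL = ⌊$102,613/5⌋ = $20,522 → take DB $21,180. Book value $97,433.
Year 4: DB = ⌊$97,433 × 125%/7⌋ = $17,398; SL = ⌊$81,433/4⌋ = $20,358 → take SL $20,358. Book value $77,075.
Year 5: DB = ⌊$77,075 × 125%/7⌋ = $13,763; SL = ⌊$61,075/3⌋ = $20,358 → take SL $20,358. Book value $56,717.
Year 6: DB = ⌊$56,717 × 125%/7⌋ = $10,128; SL = ⌊$40,717/2⌋ = $20,358 → take SL $20,358. Book value $36,359.
Year 7 (final): $36,359 − $16,000 = $20,359. Book value $16,000.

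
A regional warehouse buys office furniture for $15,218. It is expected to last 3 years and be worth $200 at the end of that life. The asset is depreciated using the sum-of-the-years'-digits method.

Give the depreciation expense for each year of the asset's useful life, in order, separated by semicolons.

$7,509; $5,006; $2,503

Depreciable base = $15,218 − $200 = $15,018.
Sum of the years' digits = 3+2+1 = 6.
Year 1: $15,018 × 3/6 = $7,509. Book value $7,709.
Year 2: $15,018 × 2/6 = $5,006. Book value $2,703.
Year 3: $15,018 × 1/6 = $2,503. Book value $200.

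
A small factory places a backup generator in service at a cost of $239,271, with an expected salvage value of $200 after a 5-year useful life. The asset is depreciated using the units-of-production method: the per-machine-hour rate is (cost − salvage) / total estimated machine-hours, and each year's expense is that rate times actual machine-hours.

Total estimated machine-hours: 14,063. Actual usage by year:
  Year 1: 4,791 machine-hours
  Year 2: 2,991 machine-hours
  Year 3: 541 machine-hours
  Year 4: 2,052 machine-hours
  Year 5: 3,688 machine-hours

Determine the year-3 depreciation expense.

Depreciable base = $239,271 − $200 = $239,071.
Rate = $239,071 / 14,063 machine-hours = $17 per machine-hour.
Year 1: 4,791 × $17 = $81,447. Book value $157,824.
Year 2: 2,991 × $17 = $50,847. Book value $106,977.
Year 3: 541 × $17 = $9,197. Book value $97,780.

$9,197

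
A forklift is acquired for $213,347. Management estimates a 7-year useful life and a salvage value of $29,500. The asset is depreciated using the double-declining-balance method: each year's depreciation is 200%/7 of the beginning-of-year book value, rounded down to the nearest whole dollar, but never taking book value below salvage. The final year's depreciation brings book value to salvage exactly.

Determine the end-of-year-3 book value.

Depreciable base = $213,347 − $29,500 = $183,847.
Year 1: ⌊$213,347 × 200%/7⌋ = $60,956. Book value $152,391.
Year 2: ⌊$152,391 × 200%/7⌋ = $43,540. Book value $108,851.
Year 3: ⌊$108,851 × 200%/7⌋ = $31,100. Book value $77,751.

$77,751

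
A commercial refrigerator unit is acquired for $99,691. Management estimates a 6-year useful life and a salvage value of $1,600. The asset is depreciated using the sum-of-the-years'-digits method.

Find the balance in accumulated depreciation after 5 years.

Depreciable base = $99,691 − $1,600 = $98,091.
Sum of the years' digits = 6+5+4+3+2+1 = 21.
Year 1: $98,091 × 6/21 = $28,026. Book value $71,665.
Year 2: $98,091 × 5/21 = $23,355. Book value $48,310.
Year 3: $98,091 × 4/21 = $18,684. Book value $29,626.
Year 4: $98,091 × 3/21 = $14,013. Book value $15,613.
Year 5: $98,091 × 2/21 = $9,342. Book value $6,271.
Accumulated through year 5 = $99,691 − $6,271 = $93,420.

$93,420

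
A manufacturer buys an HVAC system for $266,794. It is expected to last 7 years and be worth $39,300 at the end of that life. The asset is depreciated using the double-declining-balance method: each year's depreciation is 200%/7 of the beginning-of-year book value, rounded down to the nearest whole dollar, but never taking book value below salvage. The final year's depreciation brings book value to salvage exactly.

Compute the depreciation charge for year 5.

$19,842

Depreciable base = $266,794 − $39,300 = $227,494.
Year 1: ⌊$266,794 × 200%/7⌋ = $76,226. Book value $190,568.
Year 2: ⌊$190,568 × 200%/7⌋ = $54,448. Book value $136,120.
Year 3: ⌊$136,120 × 200%/7⌋ = $38,891. Book value $97,229.
Year 4: ⌊$97,229 × 200%/7⌋ = $27,779. Book value $69,450.
Year 5: ⌊$69,450 × 200%/7⌋ = $19,842. Book value $49,608.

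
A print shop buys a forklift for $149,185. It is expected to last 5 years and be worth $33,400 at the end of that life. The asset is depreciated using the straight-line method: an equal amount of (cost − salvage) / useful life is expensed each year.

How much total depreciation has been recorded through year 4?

Depreciable base = $149,185 − $33,400 = $115,785.
Annual expense = $115,785 / 5 = $23,157.
End of year 1: book value $126,028.
End of year 2: book value $102,871.
End of year 3: book value $79,714.
End of year 4: book value $56,557.
Accumulated through year 4 = $149,185 − $56,557 = $92,628.

$92,628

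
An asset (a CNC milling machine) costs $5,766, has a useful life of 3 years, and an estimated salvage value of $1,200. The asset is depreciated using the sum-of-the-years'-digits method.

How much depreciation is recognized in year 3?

$761

Depreciable base = $5,766 − $1,200 = $4,566.
Sum of the years' digits = 3+2+1 = 6.
Year 1: $4,566 × 3/6 = $2,283. Book value $3,483.
Year 2: $4,566 × 2/6 = $1,522. Book value $1,961.
Year 3: $4,566 × 1/6 = $761. Book value $1,200.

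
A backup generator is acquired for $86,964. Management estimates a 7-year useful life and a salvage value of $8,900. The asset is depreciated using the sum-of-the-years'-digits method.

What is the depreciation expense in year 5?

Depreciable base = $86,964 − $8,900 = $78,064.
Sum of the years' digits = 7+6+5+4+3+2+1 = 28.
Year 1: $78,064 × 7/28 = $19,516. Book value $67,448.
Year 2: $78,064 × 6/28 = $16,728. Book value $50,720.
Year 3: $78,064 × 5/28 = $13,940. Book value $36,780.
Year 4: $78,064 × 4/28 = $11,152. Book value $25,628.
Year 5: $78,064 × 3/28 = $8,364. Book value $17,264.

$8,364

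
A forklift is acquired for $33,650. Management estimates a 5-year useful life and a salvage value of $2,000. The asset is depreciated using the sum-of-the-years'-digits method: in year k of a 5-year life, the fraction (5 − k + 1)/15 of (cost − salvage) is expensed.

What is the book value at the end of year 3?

$8,330

Depreciable base = $33,650 − $2,000 = $31,650.
Sum of the years' digits = 5+4+3+2+1 = 15.
Year 1: $31,650 × 5/15 = $10,550. Book value $23,100.
Year 2: $31,650 × 4/15 = $8,440. Book value $14,660.
Year 3: $31,650 × 3/15 = $6,330. Book value $8,330.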